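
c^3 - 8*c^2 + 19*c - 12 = (c - 4)*(c - 3)*(c - 1)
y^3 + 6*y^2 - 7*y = y*(y - 1)*(y + 7)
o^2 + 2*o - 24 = (o - 4)*(o + 6)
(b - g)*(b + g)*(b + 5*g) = b^3 + 5*b^2*g - b*g^2 - 5*g^3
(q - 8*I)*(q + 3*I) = q^2 - 5*I*q + 24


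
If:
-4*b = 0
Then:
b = 0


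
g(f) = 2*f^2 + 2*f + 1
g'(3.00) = 14.00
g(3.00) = 25.00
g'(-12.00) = -46.00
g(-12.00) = 265.00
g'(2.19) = 10.76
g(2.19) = 14.97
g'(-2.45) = -7.80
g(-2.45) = 8.10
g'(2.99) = 13.96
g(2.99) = 24.86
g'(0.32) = 3.28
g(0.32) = 1.84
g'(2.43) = 11.72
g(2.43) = 17.67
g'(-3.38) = -11.52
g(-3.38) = 17.09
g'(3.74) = 16.96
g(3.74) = 36.46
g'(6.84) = 29.36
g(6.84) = 108.25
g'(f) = 4*f + 2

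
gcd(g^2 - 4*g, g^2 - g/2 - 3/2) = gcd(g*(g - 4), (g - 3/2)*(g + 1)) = 1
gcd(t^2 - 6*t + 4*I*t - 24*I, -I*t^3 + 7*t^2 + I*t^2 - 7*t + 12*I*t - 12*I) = t + 4*I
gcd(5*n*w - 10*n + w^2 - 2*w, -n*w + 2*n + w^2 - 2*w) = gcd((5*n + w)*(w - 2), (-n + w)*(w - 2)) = w - 2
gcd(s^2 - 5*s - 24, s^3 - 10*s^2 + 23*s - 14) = 1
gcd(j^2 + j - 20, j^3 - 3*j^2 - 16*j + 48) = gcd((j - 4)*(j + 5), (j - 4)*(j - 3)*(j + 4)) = j - 4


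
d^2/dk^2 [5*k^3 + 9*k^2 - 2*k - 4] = 30*k + 18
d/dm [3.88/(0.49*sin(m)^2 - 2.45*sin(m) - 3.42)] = (9.506 - 3.8024*sin(m))*cos(m)/(-0.49*sin(m)^2 + 2.45*sin(m) + 3.42)^2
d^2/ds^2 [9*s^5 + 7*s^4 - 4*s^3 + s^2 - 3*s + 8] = 180*s^3 + 84*s^2 - 24*s + 2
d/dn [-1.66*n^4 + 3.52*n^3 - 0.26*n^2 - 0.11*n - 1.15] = -6.64*n^3 + 10.56*n^2 - 0.52*n - 0.11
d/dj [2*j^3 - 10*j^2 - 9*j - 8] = 6*j^2 - 20*j - 9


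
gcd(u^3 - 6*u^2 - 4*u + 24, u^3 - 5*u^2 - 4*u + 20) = u^2 - 4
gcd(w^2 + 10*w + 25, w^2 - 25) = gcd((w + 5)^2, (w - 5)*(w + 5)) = w + 5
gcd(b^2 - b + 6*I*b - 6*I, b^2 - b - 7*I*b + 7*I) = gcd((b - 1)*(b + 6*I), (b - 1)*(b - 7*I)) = b - 1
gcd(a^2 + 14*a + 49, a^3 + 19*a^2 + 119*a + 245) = a^2 + 14*a + 49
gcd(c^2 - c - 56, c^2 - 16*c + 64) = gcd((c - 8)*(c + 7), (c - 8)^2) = c - 8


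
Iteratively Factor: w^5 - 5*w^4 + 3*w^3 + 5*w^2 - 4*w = (w - 1)*(w^4 - 4*w^3 - w^2 + 4*w) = (w - 1)*(w + 1)*(w^3 - 5*w^2 + 4*w) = w*(w - 1)*(w + 1)*(w^2 - 5*w + 4) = w*(w - 4)*(w - 1)*(w + 1)*(w - 1)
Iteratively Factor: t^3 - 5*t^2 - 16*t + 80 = (t - 5)*(t^2 - 16) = (t - 5)*(t - 4)*(t + 4)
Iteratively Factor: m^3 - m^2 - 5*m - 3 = (m + 1)*(m^2 - 2*m - 3) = (m + 1)^2*(m - 3)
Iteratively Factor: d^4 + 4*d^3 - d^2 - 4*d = (d)*(d^3 + 4*d^2 - d - 4) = d*(d + 1)*(d^2 + 3*d - 4) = d*(d - 1)*(d + 1)*(d + 4)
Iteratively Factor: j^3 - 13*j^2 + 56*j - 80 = (j - 4)*(j^2 - 9*j + 20) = (j - 5)*(j - 4)*(j - 4)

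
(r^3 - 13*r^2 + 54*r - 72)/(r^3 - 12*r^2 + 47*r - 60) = (r - 6)/(r - 5)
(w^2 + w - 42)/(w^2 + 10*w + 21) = (w - 6)/(w + 3)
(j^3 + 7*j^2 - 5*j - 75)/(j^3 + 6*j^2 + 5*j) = (j^2 + 2*j - 15)/(j*(j + 1))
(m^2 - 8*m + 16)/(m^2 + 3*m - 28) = (m - 4)/(m + 7)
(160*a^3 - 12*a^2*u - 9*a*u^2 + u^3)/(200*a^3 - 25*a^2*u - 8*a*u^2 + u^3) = (4*a + u)/(5*a + u)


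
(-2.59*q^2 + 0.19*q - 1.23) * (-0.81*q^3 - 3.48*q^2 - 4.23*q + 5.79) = 2.0979*q^5 + 8.8593*q^4 + 11.2908*q^3 - 11.5194*q^2 + 6.303*q - 7.1217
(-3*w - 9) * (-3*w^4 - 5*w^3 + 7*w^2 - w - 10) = 9*w^5 + 42*w^4 + 24*w^3 - 60*w^2 + 39*w + 90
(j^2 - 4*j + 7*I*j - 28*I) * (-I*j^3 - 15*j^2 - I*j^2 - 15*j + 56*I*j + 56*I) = -I*j^5 - 8*j^4 + 3*I*j^4 + 24*j^3 - 45*I*j^3 - 360*j^2 + 147*I*j^2 + 1176*j + 196*I*j + 1568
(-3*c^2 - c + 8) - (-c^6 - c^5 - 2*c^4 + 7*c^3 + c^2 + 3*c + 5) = c^6 + c^5 + 2*c^4 - 7*c^3 - 4*c^2 - 4*c + 3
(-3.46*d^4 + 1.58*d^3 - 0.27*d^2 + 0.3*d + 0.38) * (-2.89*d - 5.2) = 9.9994*d^5 + 13.4258*d^4 - 7.4357*d^3 + 0.537*d^2 - 2.6582*d - 1.976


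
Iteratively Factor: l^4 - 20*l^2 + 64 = (l + 4)*(l^3 - 4*l^2 - 4*l + 16) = (l - 4)*(l + 4)*(l^2 - 4) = (l - 4)*(l - 2)*(l + 4)*(l + 2)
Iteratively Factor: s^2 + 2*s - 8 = (s + 4)*(s - 2)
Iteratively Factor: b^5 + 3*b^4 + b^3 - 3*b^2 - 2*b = (b + 1)*(b^4 + 2*b^3 - b^2 - 2*b) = (b - 1)*(b + 1)*(b^3 + 3*b^2 + 2*b) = (b - 1)*(b + 1)*(b + 2)*(b^2 + b) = b*(b - 1)*(b + 1)*(b + 2)*(b + 1)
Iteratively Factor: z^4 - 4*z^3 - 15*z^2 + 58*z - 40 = (z - 1)*(z^3 - 3*z^2 - 18*z + 40) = (z - 5)*(z - 1)*(z^2 + 2*z - 8) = (z - 5)*(z - 2)*(z - 1)*(z + 4)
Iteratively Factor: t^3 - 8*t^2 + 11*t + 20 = (t - 4)*(t^2 - 4*t - 5) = (t - 5)*(t - 4)*(t + 1)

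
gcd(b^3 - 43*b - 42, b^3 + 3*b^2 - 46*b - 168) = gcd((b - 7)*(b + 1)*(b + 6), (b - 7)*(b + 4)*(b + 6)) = b^2 - b - 42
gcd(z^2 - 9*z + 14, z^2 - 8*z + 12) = z - 2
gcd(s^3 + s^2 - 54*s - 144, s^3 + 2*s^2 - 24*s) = s + 6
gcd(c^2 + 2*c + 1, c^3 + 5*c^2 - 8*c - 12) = c + 1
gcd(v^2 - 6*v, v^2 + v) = v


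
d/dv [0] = 0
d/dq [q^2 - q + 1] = 2*q - 1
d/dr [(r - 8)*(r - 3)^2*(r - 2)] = 4*r^3 - 48*r^2 + 170*r - 186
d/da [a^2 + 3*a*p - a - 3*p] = 2*a + 3*p - 1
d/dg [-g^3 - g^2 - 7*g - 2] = -3*g^2 - 2*g - 7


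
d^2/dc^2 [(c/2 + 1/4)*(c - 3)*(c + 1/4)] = 3*c - 9/4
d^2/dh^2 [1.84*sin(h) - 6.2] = -1.84*sin(h)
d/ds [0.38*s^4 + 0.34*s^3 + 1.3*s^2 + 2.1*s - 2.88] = 1.52*s^3 + 1.02*s^2 + 2.6*s + 2.1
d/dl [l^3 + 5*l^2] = l*(3*l + 10)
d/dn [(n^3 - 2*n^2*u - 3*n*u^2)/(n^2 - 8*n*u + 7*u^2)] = (n^4 - 16*n^3*u + 40*n^2*u^2 - 28*n*u^3 - 21*u^4)/(n^4 - 16*n^3*u + 78*n^2*u^2 - 112*n*u^3 + 49*u^4)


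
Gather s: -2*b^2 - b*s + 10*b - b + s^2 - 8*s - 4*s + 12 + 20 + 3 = -2*b^2 + 9*b + s^2 + s*(-b - 12) + 35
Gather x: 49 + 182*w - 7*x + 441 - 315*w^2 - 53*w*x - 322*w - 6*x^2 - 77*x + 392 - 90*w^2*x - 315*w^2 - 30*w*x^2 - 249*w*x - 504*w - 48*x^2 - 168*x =-630*w^2 - 644*w + x^2*(-30*w - 54) + x*(-90*w^2 - 302*w - 252) + 882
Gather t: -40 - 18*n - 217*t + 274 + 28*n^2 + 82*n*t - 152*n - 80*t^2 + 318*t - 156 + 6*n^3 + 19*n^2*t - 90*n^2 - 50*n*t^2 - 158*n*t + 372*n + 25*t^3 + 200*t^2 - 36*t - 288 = 6*n^3 - 62*n^2 + 202*n + 25*t^3 + t^2*(120 - 50*n) + t*(19*n^2 - 76*n + 65) - 210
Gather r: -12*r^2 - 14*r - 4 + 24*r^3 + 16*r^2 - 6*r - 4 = 24*r^3 + 4*r^2 - 20*r - 8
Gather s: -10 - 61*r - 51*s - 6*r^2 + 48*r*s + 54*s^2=-6*r^2 - 61*r + 54*s^2 + s*(48*r - 51) - 10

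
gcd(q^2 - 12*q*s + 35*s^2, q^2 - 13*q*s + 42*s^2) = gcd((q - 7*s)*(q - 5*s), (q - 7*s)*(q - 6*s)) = q - 7*s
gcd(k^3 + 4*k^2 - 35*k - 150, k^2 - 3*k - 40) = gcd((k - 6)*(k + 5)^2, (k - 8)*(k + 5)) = k + 5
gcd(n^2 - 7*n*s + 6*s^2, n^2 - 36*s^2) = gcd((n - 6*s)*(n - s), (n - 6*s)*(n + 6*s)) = -n + 6*s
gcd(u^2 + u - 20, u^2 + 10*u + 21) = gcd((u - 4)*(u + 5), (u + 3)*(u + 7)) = 1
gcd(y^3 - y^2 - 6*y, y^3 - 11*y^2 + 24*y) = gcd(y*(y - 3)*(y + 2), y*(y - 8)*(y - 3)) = y^2 - 3*y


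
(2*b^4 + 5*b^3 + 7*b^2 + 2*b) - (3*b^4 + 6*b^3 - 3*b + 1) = -b^4 - b^3 + 7*b^2 + 5*b - 1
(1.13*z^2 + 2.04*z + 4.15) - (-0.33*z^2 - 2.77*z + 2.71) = 1.46*z^2 + 4.81*z + 1.44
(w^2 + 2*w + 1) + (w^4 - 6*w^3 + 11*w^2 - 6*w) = w^4 - 6*w^3 + 12*w^2 - 4*w + 1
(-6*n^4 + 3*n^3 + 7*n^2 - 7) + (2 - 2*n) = -6*n^4 + 3*n^3 + 7*n^2 - 2*n - 5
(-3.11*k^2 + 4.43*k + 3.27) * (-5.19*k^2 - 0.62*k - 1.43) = 16.1409*k^4 - 21.0635*k^3 - 15.2706*k^2 - 8.3623*k - 4.6761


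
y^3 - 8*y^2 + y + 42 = (y - 7)*(y - 3)*(y + 2)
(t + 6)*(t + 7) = t^2 + 13*t + 42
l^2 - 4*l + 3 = (l - 3)*(l - 1)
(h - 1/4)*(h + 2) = h^2 + 7*h/4 - 1/2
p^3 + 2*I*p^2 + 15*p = p*(p - 3*I)*(p + 5*I)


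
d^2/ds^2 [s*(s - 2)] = 2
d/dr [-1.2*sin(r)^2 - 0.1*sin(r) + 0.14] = -(2.4*sin(r) + 0.1)*cos(r)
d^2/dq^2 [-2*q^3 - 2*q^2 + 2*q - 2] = -12*q - 4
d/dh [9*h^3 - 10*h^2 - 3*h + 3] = 27*h^2 - 20*h - 3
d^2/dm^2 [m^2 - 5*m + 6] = 2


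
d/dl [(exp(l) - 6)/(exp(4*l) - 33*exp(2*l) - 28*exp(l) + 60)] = 3*(-exp(2*l) - 4*exp(l) - 1)*exp(l)/(exp(6*l) + 12*exp(5*l) + 42*exp(4*l) + 16*exp(3*l) - 111*exp(2*l) - 60*exp(l) + 100)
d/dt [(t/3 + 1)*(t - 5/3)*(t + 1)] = t^2 + 14*t/9 - 11/9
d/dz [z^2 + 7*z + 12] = 2*z + 7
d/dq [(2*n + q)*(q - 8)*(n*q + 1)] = n*(2*n + q)*(q - 8) + (2*n + q)*(n*q + 1) + (q - 8)*(n*q + 1)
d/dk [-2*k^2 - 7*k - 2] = -4*k - 7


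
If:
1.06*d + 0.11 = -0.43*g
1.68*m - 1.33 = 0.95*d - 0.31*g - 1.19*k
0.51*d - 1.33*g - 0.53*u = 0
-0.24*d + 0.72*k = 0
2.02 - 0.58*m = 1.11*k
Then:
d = 1.86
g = -4.84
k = 0.62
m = 2.30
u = 13.93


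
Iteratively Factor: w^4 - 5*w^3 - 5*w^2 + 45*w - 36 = (w - 1)*(w^3 - 4*w^2 - 9*w + 36) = (w - 3)*(w - 1)*(w^2 - w - 12) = (w - 4)*(w - 3)*(w - 1)*(w + 3)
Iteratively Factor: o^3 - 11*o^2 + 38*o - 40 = (o - 5)*(o^2 - 6*o + 8) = (o - 5)*(o - 2)*(o - 4)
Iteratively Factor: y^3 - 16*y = (y - 4)*(y^2 + 4*y) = (y - 4)*(y + 4)*(y)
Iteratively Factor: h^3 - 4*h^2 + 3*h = (h - 1)*(h^2 - 3*h) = (h - 3)*(h - 1)*(h)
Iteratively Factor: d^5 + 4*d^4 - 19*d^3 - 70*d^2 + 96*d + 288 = (d + 2)*(d^4 + 2*d^3 - 23*d^2 - 24*d + 144) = (d + 2)*(d + 4)*(d^3 - 2*d^2 - 15*d + 36) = (d - 3)*(d + 2)*(d + 4)*(d^2 + d - 12) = (d - 3)*(d + 2)*(d + 4)^2*(d - 3)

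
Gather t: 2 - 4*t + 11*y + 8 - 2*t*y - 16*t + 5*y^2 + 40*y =t*(-2*y - 20) + 5*y^2 + 51*y + 10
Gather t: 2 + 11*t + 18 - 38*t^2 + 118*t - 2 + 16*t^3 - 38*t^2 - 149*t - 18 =16*t^3 - 76*t^2 - 20*t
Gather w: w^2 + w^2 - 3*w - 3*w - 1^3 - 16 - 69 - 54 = 2*w^2 - 6*w - 140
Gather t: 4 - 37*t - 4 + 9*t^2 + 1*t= 9*t^2 - 36*t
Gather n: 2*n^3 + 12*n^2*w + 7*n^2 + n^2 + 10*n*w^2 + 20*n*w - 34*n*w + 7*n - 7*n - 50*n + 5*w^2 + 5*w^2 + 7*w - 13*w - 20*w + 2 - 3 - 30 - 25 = 2*n^3 + n^2*(12*w + 8) + n*(10*w^2 - 14*w - 50) + 10*w^2 - 26*w - 56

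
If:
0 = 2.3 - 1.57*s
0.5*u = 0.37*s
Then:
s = 1.46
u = 1.08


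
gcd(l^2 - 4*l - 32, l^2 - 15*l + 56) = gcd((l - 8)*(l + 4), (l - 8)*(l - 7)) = l - 8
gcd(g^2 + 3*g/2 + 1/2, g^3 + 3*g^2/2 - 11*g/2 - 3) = g + 1/2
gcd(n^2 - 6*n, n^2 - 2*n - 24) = n - 6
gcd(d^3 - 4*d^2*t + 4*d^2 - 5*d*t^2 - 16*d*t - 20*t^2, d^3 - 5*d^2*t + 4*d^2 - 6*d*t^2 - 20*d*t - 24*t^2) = d^2 + d*t + 4*d + 4*t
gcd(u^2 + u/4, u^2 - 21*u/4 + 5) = 1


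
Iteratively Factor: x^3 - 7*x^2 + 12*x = (x - 4)*(x^2 - 3*x) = x*(x - 4)*(x - 3)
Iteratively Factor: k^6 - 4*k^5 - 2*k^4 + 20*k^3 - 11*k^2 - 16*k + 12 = (k - 1)*(k^5 - 3*k^4 - 5*k^3 + 15*k^2 + 4*k - 12) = (k - 1)*(k + 2)*(k^4 - 5*k^3 + 5*k^2 + 5*k - 6) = (k - 2)*(k - 1)*(k + 2)*(k^3 - 3*k^2 - k + 3) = (k - 2)*(k - 1)^2*(k + 2)*(k^2 - 2*k - 3) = (k - 3)*(k - 2)*(k - 1)^2*(k + 2)*(k + 1)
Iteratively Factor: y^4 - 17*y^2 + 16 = (y - 1)*(y^3 + y^2 - 16*y - 16) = (y - 4)*(y - 1)*(y^2 + 5*y + 4) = (y - 4)*(y - 1)*(y + 4)*(y + 1)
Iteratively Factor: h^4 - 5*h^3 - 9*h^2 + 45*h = (h + 3)*(h^3 - 8*h^2 + 15*h) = (h - 5)*(h + 3)*(h^2 - 3*h) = h*(h - 5)*(h + 3)*(h - 3)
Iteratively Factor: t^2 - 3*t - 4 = (t + 1)*(t - 4)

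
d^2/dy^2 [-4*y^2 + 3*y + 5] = -8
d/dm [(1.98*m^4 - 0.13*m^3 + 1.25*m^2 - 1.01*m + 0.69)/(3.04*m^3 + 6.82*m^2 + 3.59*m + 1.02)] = (6.0192*m^6 + 27.0072*m^5 + 16.638*m^4 + 13.2858*m^3 + 4.6851*m^2 - 6.8616*m - 3.5073)/(9.2416*m^6 + 41.4656*m^5 + 68.3396*m^4 + 55.1692*m^3 + 26.8009*m^2 + 7.3236*m + 1.0404)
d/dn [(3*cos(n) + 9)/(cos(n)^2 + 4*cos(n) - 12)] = 3*(cos(n)^2 + 6*cos(n) + 24)*sin(n)/(cos(n)^2 + 4*cos(n) - 12)^2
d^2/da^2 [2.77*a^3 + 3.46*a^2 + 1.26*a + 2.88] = 16.62*a + 6.92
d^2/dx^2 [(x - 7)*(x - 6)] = 2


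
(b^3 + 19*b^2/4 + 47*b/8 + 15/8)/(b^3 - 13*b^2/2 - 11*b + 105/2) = (8*b^2 + 14*b + 5)/(4*(2*b^2 - 19*b + 35))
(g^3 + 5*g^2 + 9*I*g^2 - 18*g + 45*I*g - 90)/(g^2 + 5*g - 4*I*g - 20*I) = (g^2 + 9*I*g - 18)/(g - 4*I)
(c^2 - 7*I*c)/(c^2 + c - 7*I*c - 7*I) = c/(c + 1)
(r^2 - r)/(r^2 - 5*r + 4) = r/(r - 4)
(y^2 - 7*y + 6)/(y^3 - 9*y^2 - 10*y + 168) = (y - 1)/(y^2 - 3*y - 28)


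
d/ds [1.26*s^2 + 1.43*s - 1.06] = 2.52*s + 1.43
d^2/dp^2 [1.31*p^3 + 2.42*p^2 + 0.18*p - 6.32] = 7.86*p + 4.84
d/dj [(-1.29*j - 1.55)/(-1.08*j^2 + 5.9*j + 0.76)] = (-1.3932*j^2 - 3.348*j + 8.1646)/(1.1664*j^4 - 12.744*j^3 + 33.1684*j^2 + 8.968*j + 0.5776)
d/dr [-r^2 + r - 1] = 1 - 2*r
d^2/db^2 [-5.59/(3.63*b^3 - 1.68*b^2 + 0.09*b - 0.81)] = ((121.7502*b - 18.7824)*(3.63*b^3 - 1.68*b^2 + 0.09*b - 0.81) - 5.59*(10.89*b^2 - 3.36*b + 0.09)*(21.78*b^2 - 6.72*b + 0.18))/(3.63*b^3 - 1.68*b^2 + 0.09*b - 0.81)^3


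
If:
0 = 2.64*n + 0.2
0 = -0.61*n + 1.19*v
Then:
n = -0.08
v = -0.04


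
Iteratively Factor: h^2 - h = (h - 1)*(h)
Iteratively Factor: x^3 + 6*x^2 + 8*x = (x)*(x^2 + 6*x + 8) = x*(x + 4)*(x + 2)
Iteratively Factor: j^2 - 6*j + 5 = (j - 5)*(j - 1)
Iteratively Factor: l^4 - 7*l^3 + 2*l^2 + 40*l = (l - 4)*(l^3 - 3*l^2 - 10*l) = (l - 4)*(l + 2)*(l^2 - 5*l) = (l - 5)*(l - 4)*(l + 2)*(l)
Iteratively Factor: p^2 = (p)*(p)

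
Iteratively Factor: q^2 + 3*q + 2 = (q + 2)*(q + 1)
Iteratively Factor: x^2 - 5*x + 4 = (x - 1)*(x - 4)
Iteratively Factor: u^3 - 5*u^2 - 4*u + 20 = (u - 5)*(u^2 - 4) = (u - 5)*(u + 2)*(u - 2)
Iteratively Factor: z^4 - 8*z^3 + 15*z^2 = (z - 3)*(z^3 - 5*z^2) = z*(z - 3)*(z^2 - 5*z) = z*(z - 5)*(z - 3)*(z)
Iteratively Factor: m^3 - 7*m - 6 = (m + 2)*(m^2 - 2*m - 3) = (m + 1)*(m + 2)*(m - 3)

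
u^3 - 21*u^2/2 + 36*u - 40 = (u - 4)^2*(u - 5/2)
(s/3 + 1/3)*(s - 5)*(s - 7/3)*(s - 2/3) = s^4/3 - 7*s^3/3 + 77*s^2/27 + 79*s/27 - 70/27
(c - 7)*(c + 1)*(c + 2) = c^3 - 4*c^2 - 19*c - 14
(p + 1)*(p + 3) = p^2 + 4*p + 3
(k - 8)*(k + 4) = k^2 - 4*k - 32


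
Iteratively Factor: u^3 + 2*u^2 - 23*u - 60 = (u + 3)*(u^2 - u - 20) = (u - 5)*(u + 3)*(u + 4)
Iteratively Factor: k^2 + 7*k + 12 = (k + 3)*(k + 4)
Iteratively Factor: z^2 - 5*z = (z)*(z - 5)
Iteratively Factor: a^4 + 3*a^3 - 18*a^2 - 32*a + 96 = (a + 4)*(a^3 - a^2 - 14*a + 24) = (a - 2)*(a + 4)*(a^2 + a - 12) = (a - 3)*(a - 2)*(a + 4)*(a + 4)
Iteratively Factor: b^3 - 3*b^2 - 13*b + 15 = (b - 5)*(b^2 + 2*b - 3) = (b - 5)*(b - 1)*(b + 3)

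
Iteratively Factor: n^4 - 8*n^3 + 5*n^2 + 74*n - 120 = (n - 2)*(n^3 - 6*n^2 - 7*n + 60) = (n - 5)*(n - 2)*(n^2 - n - 12) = (n - 5)*(n - 2)*(n + 3)*(n - 4)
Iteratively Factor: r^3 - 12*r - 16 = (r + 2)*(r^2 - 2*r - 8) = (r - 4)*(r + 2)*(r + 2)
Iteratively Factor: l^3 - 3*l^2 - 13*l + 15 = (l - 5)*(l^2 + 2*l - 3) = (l - 5)*(l + 3)*(l - 1)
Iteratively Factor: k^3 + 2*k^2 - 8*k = (k + 4)*(k^2 - 2*k) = (k - 2)*(k + 4)*(k)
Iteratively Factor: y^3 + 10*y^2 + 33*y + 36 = (y + 4)*(y^2 + 6*y + 9) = (y + 3)*(y + 4)*(y + 3)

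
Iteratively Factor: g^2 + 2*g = (g + 2)*(g)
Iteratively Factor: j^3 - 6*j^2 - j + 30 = (j - 5)*(j^2 - j - 6) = (j - 5)*(j + 2)*(j - 3)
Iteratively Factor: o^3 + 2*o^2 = (o + 2)*(o^2) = o*(o + 2)*(o)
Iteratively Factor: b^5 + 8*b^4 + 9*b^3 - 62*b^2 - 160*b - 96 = (b + 1)*(b^4 + 7*b^3 + 2*b^2 - 64*b - 96) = (b + 1)*(b + 4)*(b^3 + 3*b^2 - 10*b - 24) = (b + 1)*(b + 4)^2*(b^2 - b - 6) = (b + 1)*(b + 2)*(b + 4)^2*(b - 3)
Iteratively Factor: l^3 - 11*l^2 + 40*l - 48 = (l - 4)*(l^2 - 7*l + 12) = (l - 4)^2*(l - 3)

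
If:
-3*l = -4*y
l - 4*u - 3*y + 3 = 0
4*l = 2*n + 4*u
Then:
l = 4*y/3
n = 7*y/2 - 3/2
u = 3/4 - 5*y/12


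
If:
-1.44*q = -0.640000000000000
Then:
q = 0.44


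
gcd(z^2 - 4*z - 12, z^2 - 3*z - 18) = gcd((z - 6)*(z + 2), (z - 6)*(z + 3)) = z - 6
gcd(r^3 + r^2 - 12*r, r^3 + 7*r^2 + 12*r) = r^2 + 4*r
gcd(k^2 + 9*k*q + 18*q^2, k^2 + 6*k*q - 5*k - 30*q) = k + 6*q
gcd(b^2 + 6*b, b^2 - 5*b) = b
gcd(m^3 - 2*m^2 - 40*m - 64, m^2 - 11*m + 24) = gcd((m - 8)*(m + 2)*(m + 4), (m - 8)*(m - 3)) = m - 8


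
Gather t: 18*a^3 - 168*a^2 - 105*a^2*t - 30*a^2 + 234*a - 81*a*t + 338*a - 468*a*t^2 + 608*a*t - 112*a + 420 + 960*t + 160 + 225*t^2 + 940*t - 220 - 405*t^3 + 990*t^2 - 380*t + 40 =18*a^3 - 198*a^2 + 460*a - 405*t^3 + t^2*(1215 - 468*a) + t*(-105*a^2 + 527*a + 1520) + 400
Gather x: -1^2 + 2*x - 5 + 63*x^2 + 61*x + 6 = 63*x^2 + 63*x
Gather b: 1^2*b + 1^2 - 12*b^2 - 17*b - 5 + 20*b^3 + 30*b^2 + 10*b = 20*b^3 + 18*b^2 - 6*b - 4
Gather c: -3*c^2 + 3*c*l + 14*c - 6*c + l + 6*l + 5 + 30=-3*c^2 + c*(3*l + 8) + 7*l + 35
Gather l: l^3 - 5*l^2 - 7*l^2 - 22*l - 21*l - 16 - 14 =l^3 - 12*l^2 - 43*l - 30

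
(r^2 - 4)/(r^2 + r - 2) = (r - 2)/(r - 1)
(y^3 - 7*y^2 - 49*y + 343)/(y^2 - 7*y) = y - 49/y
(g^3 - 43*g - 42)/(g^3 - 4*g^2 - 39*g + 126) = (g + 1)/(g - 3)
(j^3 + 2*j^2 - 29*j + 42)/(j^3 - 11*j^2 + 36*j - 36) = (j + 7)/(j - 6)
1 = 1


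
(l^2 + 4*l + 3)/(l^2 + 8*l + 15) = (l + 1)/(l + 5)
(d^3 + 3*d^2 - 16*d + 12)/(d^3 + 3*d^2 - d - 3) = (d^2 + 4*d - 12)/(d^2 + 4*d + 3)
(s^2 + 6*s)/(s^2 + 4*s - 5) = s*(s + 6)/(s^2 + 4*s - 5)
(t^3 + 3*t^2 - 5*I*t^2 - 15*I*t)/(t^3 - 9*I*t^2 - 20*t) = (t + 3)/(t - 4*I)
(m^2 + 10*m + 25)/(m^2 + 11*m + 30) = (m + 5)/(m + 6)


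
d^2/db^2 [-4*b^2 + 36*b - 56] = -8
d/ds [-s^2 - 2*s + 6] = -2*s - 2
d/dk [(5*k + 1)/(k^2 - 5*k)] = (-5*k^2 - 2*k + 5)/(k^2*(k^2 - 10*k + 25))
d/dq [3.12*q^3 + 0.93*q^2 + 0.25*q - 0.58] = 9.36*q^2 + 1.86*q + 0.25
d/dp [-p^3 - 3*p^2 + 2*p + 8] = -3*p^2 - 6*p + 2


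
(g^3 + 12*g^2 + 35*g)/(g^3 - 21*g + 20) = g*(g + 7)/(g^2 - 5*g + 4)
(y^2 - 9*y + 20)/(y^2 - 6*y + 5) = (y - 4)/(y - 1)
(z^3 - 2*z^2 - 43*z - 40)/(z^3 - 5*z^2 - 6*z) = (z^2 - 3*z - 40)/(z*(z - 6))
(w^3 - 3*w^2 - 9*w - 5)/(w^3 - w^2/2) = 2*(w^3 - 3*w^2 - 9*w - 5)/(w^2*(2*w - 1))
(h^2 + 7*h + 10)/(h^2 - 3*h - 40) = (h + 2)/(h - 8)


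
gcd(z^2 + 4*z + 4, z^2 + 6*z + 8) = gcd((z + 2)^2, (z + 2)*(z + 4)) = z + 2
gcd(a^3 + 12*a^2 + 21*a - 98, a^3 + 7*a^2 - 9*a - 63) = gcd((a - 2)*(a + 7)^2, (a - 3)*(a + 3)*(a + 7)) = a + 7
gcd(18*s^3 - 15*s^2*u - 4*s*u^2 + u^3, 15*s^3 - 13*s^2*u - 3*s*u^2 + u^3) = 3*s^2 - 2*s*u - u^2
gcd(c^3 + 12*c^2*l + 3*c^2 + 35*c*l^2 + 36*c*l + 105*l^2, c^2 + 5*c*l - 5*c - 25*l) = c + 5*l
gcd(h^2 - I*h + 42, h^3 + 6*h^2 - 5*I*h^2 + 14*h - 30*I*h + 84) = h - 7*I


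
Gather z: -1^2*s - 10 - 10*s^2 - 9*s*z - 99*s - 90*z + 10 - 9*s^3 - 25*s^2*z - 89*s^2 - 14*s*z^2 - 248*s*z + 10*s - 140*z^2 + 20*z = -9*s^3 - 99*s^2 - 90*s + z^2*(-14*s - 140) + z*(-25*s^2 - 257*s - 70)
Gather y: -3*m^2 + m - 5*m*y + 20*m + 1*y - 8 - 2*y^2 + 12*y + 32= -3*m^2 + 21*m - 2*y^2 + y*(13 - 5*m) + 24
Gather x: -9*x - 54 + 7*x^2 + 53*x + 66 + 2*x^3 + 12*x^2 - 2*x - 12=2*x^3 + 19*x^2 + 42*x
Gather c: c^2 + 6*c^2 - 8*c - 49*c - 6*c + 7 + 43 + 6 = 7*c^2 - 63*c + 56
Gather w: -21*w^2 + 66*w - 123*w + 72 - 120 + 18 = -21*w^2 - 57*w - 30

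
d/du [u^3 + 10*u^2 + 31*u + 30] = 3*u^2 + 20*u + 31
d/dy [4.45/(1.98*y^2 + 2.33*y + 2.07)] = (-17.622*y - 10.3685)/(1.98*y^2 + 2.33*y + 2.07)^2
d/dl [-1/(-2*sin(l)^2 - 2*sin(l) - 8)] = -(2*sin(l) + 1)*cos(l)/(2*(sin(l)^2 + sin(l) + 4)^2)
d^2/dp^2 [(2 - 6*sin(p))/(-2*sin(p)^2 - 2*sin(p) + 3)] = 2*(-12*sin(p)^5 + 28*sin(p)^4 - 72*sin(p)^3 - 14*sin(p)^2 + 63*sin(p) + 16)/(2*sin(p) - cos(2*p) - 2)^3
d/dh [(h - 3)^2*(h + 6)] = 3*h^2 - 27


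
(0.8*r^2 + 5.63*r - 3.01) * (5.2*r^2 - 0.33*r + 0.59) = 4.16*r^4 + 29.012*r^3 - 17.0379*r^2 + 4.315*r - 1.7759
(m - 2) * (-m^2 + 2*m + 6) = -m^3 + 4*m^2 + 2*m - 12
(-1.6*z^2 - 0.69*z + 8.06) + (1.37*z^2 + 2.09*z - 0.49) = -0.23*z^2 + 1.4*z + 7.57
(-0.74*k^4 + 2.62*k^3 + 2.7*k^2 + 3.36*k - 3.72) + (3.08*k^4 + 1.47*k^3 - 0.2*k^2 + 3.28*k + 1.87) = 2.34*k^4 + 4.09*k^3 + 2.5*k^2 + 6.64*k - 1.85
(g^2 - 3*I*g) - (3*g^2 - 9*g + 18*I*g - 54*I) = -2*g^2 + 9*g - 21*I*g + 54*I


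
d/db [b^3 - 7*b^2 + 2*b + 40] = 3*b^2 - 14*b + 2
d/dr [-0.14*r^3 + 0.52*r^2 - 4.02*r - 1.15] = -0.42*r^2 + 1.04*r - 4.02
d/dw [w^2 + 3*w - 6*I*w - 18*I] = 2*w + 3 - 6*I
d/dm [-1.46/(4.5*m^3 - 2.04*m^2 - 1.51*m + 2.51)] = (19.71*m^2 - 5.9568*m - 2.2046)/(4.5*m^3 - 2.04*m^2 - 1.51*m + 2.51)^2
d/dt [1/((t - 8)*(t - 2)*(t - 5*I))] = (-(t - 8)*(t - 2) - (t - 8)*(t - 5*I) - (t - 2)*(t - 5*I))/((t - 8)^2*(t - 2)^2*(t - 5*I)^2)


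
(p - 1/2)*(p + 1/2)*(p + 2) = p^3 + 2*p^2 - p/4 - 1/2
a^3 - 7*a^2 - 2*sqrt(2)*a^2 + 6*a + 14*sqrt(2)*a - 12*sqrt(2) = (a - 6)*(a - 1)*(a - 2*sqrt(2))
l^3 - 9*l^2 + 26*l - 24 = (l - 4)*(l - 3)*(l - 2)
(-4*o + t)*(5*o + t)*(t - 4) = -20*o^2*t + 80*o^2 + o*t^2 - 4*o*t + t^3 - 4*t^2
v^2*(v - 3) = v^3 - 3*v^2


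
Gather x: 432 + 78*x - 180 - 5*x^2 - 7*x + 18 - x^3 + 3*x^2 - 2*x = -x^3 - 2*x^2 + 69*x + 270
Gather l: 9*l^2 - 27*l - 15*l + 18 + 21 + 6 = 9*l^2 - 42*l + 45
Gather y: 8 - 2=6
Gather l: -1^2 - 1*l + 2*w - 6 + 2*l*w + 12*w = l*(2*w - 1) + 14*w - 7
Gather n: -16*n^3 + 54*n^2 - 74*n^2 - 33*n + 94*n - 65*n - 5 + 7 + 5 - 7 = -16*n^3 - 20*n^2 - 4*n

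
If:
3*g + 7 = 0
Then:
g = -7/3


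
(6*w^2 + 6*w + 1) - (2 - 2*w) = 6*w^2 + 8*w - 1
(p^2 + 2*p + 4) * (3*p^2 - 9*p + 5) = 3*p^4 - 3*p^3 - p^2 - 26*p + 20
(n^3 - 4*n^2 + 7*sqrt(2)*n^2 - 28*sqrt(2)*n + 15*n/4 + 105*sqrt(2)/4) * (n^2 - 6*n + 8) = n^5 - 10*n^4 + 7*sqrt(2)*n^4 - 70*sqrt(2)*n^3 + 143*n^3/4 - 109*n^2/2 + 1001*sqrt(2)*n^2/4 - 763*sqrt(2)*n/2 + 30*n + 210*sqrt(2)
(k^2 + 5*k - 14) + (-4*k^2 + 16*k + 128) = -3*k^2 + 21*k + 114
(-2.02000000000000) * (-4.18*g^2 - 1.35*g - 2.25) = 8.4436*g^2 + 2.727*g + 4.545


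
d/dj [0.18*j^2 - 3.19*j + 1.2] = 0.36*j - 3.19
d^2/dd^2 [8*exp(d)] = 8*exp(d)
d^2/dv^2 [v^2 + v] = 2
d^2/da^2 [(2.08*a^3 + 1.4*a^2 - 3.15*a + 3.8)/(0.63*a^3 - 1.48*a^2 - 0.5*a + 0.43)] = (1.77635683940025e-15*a^7 + 4.990104*a^6 - 3.57020999999999*a^5 + 31.605336*a^4 - 76.168156*a^3 + 55.6617*a^2 + 0.975072000000001*a + 5.89986)/(0.250047*a^9 - 1.762236*a^8 + 3.544506*a^7 + 0.0674090000000005*a^6 - 5.218692*a^5 + 0.902916*a^4 + 2.133661*a^3 - 0.498456*a^2 - 0.27735*a + 0.079507)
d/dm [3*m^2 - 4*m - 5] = 6*m - 4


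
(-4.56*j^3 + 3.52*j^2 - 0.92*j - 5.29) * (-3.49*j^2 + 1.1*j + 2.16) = 15.9144*j^5 - 17.3008*j^4 - 2.7668*j^3 + 25.0533*j^2 - 7.8062*j - 11.4264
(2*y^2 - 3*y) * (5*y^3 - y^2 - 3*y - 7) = 10*y^5 - 17*y^4 - 3*y^3 - 5*y^2 + 21*y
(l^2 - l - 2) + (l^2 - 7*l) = 2*l^2 - 8*l - 2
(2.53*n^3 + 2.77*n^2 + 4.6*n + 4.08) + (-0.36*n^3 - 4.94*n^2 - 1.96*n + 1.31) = 2.17*n^3 - 2.17*n^2 + 2.64*n + 5.39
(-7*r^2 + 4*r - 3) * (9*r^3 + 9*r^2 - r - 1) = -63*r^5 - 27*r^4 + 16*r^3 - 24*r^2 - r + 3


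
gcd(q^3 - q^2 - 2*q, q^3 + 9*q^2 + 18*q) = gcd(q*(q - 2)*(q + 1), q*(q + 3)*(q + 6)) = q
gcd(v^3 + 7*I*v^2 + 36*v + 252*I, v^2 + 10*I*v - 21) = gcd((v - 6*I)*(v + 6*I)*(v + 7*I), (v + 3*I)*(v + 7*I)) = v + 7*I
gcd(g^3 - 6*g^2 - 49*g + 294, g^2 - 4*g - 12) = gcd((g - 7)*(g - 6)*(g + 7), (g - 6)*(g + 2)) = g - 6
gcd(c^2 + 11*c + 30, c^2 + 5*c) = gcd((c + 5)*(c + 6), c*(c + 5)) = c + 5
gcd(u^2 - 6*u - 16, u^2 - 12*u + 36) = 1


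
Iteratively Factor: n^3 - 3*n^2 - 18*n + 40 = (n - 2)*(n^2 - n - 20) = (n - 2)*(n + 4)*(n - 5)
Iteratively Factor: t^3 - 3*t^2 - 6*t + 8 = (t - 4)*(t^2 + t - 2) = (t - 4)*(t - 1)*(t + 2)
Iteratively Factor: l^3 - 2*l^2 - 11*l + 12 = (l - 1)*(l^2 - l - 12) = (l - 4)*(l - 1)*(l + 3)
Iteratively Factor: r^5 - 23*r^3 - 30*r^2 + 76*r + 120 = (r - 2)*(r^4 + 2*r^3 - 19*r^2 - 68*r - 60) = (r - 2)*(r + 3)*(r^3 - r^2 - 16*r - 20) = (r - 2)*(r + 2)*(r + 3)*(r^2 - 3*r - 10) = (r - 5)*(r - 2)*(r + 2)*(r + 3)*(r + 2)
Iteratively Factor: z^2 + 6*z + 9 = (z + 3)*(z + 3)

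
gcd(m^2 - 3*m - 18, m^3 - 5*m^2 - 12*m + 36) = m^2 - 3*m - 18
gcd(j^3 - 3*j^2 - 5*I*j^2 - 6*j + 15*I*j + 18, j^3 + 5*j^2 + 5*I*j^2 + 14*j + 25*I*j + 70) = j - 2*I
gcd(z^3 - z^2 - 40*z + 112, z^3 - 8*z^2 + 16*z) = z^2 - 8*z + 16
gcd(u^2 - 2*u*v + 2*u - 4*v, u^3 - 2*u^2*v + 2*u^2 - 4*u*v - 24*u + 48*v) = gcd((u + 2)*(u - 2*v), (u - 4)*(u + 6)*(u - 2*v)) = u - 2*v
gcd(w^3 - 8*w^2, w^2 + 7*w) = w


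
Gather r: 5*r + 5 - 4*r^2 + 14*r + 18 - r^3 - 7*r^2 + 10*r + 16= -r^3 - 11*r^2 + 29*r + 39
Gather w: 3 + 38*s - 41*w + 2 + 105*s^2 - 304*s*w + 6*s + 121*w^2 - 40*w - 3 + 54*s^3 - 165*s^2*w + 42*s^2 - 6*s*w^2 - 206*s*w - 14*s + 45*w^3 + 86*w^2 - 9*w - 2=54*s^3 + 147*s^2 + 30*s + 45*w^3 + w^2*(207 - 6*s) + w*(-165*s^2 - 510*s - 90)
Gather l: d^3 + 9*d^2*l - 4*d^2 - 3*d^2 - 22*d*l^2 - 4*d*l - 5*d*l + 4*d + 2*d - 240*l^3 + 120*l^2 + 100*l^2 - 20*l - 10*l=d^3 - 7*d^2 + 6*d - 240*l^3 + l^2*(220 - 22*d) + l*(9*d^2 - 9*d - 30)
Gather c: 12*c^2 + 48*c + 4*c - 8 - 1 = 12*c^2 + 52*c - 9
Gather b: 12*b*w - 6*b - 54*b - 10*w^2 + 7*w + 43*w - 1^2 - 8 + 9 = b*(12*w - 60) - 10*w^2 + 50*w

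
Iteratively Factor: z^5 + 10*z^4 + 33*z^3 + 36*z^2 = (z + 4)*(z^4 + 6*z^3 + 9*z^2) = (z + 3)*(z + 4)*(z^3 + 3*z^2) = z*(z + 3)*(z + 4)*(z^2 + 3*z) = z^2*(z + 3)*(z + 4)*(z + 3)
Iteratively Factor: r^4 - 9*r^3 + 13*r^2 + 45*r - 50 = (r + 2)*(r^3 - 11*r^2 + 35*r - 25) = (r - 1)*(r + 2)*(r^2 - 10*r + 25) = (r - 5)*(r - 1)*(r + 2)*(r - 5)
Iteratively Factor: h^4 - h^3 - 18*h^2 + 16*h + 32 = (h + 1)*(h^3 - 2*h^2 - 16*h + 32) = (h + 1)*(h + 4)*(h^2 - 6*h + 8) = (h - 4)*(h + 1)*(h + 4)*(h - 2)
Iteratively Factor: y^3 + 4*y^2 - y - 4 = (y - 1)*(y^2 + 5*y + 4) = (y - 1)*(y + 4)*(y + 1)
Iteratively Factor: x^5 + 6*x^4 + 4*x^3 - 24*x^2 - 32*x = (x + 2)*(x^4 + 4*x^3 - 4*x^2 - 16*x) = (x + 2)^2*(x^3 + 2*x^2 - 8*x) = x*(x + 2)^2*(x^2 + 2*x - 8) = x*(x - 2)*(x + 2)^2*(x + 4)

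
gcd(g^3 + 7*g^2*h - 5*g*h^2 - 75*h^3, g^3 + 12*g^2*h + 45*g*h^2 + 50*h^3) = g^2 + 10*g*h + 25*h^2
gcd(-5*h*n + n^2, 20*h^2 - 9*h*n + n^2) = 5*h - n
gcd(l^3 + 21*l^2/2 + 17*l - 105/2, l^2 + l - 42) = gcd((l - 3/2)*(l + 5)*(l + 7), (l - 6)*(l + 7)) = l + 7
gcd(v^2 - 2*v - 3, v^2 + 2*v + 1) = v + 1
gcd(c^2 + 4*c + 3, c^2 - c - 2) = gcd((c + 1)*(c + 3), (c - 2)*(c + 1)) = c + 1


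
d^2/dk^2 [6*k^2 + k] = 12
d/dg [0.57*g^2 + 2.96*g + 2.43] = 1.14*g + 2.96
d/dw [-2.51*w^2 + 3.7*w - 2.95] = 3.7 - 5.02*w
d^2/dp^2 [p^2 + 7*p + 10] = 2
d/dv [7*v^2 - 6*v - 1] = 14*v - 6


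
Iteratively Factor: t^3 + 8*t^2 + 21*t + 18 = (t + 3)*(t^2 + 5*t + 6) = (t + 2)*(t + 3)*(t + 3)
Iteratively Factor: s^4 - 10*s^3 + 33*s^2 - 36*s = (s - 3)*(s^3 - 7*s^2 + 12*s) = (s - 3)^2*(s^2 - 4*s) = (s - 4)*(s - 3)^2*(s)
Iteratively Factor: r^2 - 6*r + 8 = (r - 4)*(r - 2)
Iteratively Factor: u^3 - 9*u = (u + 3)*(u^2 - 3*u) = (u - 3)*(u + 3)*(u)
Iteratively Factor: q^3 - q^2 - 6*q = (q + 2)*(q^2 - 3*q) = (q - 3)*(q + 2)*(q)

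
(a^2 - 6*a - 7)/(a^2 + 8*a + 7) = (a - 7)/(a + 7)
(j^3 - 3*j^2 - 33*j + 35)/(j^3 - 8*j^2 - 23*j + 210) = (j - 1)/(j - 6)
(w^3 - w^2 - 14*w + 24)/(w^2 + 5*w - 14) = (w^2 + w - 12)/(w + 7)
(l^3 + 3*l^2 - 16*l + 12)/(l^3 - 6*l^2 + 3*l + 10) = (l^2 + 5*l - 6)/(l^2 - 4*l - 5)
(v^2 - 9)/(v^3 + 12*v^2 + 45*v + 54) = (v - 3)/(v^2 + 9*v + 18)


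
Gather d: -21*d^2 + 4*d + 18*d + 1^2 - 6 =-21*d^2 + 22*d - 5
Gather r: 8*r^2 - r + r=8*r^2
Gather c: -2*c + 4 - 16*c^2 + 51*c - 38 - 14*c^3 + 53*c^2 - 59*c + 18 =-14*c^3 + 37*c^2 - 10*c - 16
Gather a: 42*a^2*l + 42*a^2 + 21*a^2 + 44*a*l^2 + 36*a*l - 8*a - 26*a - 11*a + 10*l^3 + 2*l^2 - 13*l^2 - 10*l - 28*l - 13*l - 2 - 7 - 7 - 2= a^2*(42*l + 63) + a*(44*l^2 + 36*l - 45) + 10*l^3 - 11*l^2 - 51*l - 18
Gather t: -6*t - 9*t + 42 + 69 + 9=120 - 15*t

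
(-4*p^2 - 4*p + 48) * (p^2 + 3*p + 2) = -4*p^4 - 16*p^3 + 28*p^2 + 136*p + 96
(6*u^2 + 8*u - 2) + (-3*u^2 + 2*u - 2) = 3*u^2 + 10*u - 4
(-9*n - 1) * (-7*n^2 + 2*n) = 63*n^3 - 11*n^2 - 2*n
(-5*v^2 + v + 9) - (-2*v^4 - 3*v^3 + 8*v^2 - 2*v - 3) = 2*v^4 + 3*v^3 - 13*v^2 + 3*v + 12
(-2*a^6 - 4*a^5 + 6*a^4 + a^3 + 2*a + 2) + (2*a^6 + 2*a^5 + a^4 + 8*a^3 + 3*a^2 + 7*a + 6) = -2*a^5 + 7*a^4 + 9*a^3 + 3*a^2 + 9*a + 8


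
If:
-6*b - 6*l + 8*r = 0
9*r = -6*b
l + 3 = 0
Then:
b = 27/17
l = -3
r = -18/17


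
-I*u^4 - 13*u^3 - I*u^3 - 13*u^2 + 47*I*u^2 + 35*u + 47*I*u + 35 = (u - 7*I)*(u - 5*I)*(u - I)*(-I*u - I)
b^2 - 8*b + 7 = (b - 7)*(b - 1)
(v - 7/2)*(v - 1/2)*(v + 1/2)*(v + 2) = v^4 - 3*v^3/2 - 29*v^2/4 + 3*v/8 + 7/4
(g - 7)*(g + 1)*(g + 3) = g^3 - 3*g^2 - 25*g - 21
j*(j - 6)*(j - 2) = j^3 - 8*j^2 + 12*j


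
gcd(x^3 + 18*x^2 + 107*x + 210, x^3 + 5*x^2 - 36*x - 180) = x^2 + 11*x + 30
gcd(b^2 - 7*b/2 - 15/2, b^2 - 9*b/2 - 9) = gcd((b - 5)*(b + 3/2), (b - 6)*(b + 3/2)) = b + 3/2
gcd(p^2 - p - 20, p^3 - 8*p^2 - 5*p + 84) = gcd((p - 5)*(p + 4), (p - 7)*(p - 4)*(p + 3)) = 1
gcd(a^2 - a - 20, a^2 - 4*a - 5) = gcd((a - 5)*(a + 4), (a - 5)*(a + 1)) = a - 5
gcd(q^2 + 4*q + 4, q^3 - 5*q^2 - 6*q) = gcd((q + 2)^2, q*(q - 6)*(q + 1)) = 1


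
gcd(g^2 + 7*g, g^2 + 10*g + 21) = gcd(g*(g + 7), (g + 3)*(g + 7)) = g + 7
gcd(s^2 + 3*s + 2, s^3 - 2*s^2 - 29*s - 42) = s + 2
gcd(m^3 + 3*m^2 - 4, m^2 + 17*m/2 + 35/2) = 1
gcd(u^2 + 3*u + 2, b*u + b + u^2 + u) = u + 1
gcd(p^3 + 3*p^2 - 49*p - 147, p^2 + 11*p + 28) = p + 7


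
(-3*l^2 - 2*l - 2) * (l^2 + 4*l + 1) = -3*l^4 - 14*l^3 - 13*l^2 - 10*l - 2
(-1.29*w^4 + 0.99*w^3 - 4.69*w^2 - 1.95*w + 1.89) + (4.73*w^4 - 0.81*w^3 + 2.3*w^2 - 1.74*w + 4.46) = 3.44*w^4 + 0.18*w^3 - 2.39*w^2 - 3.69*w + 6.35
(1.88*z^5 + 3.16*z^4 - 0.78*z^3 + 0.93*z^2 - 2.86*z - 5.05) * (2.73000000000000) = 5.1324*z^5 + 8.6268*z^4 - 2.1294*z^3 + 2.5389*z^2 - 7.8078*z - 13.7865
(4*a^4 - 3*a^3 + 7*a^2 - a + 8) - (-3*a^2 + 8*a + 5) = 4*a^4 - 3*a^3 + 10*a^2 - 9*a + 3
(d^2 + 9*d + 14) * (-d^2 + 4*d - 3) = -d^4 - 5*d^3 + 19*d^2 + 29*d - 42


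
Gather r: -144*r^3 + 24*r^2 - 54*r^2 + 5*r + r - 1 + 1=-144*r^3 - 30*r^2 + 6*r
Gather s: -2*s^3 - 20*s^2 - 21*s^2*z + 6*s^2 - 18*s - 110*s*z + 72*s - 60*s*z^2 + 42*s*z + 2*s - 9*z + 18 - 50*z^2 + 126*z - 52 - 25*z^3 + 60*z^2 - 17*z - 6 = -2*s^3 + s^2*(-21*z - 14) + s*(-60*z^2 - 68*z + 56) - 25*z^3 + 10*z^2 + 100*z - 40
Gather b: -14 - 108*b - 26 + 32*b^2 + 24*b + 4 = 32*b^2 - 84*b - 36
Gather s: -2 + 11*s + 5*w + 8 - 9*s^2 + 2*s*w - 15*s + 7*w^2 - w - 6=-9*s^2 + s*(2*w - 4) + 7*w^2 + 4*w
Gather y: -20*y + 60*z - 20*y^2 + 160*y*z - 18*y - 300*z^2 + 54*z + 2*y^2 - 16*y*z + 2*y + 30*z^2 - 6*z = -18*y^2 + y*(144*z - 36) - 270*z^2 + 108*z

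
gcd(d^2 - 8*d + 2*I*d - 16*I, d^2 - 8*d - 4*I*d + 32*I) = d - 8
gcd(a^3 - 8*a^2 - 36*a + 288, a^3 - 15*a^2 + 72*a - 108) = a - 6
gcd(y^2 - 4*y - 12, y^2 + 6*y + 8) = y + 2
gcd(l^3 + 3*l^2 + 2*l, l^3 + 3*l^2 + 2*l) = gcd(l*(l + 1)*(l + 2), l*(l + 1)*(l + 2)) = l^3 + 3*l^2 + 2*l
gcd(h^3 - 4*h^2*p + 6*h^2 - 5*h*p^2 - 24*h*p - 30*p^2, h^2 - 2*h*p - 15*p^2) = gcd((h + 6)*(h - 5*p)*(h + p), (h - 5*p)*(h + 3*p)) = -h + 5*p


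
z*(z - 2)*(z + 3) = z^3 + z^2 - 6*z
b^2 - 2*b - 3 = (b - 3)*(b + 1)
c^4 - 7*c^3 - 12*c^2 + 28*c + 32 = (c - 8)*(c - 2)*(c + 1)*(c + 2)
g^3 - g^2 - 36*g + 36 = (g - 6)*(g - 1)*(g + 6)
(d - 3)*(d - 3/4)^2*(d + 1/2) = d^4 - 4*d^3 + 45*d^2/16 + 27*d/32 - 27/32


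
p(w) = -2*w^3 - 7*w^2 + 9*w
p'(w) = -6*w^2 - 14*w + 9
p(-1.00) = -14.00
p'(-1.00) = 17.00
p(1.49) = -8.75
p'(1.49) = -25.18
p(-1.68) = -25.39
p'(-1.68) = 15.59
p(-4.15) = -14.96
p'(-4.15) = -36.24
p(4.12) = -221.61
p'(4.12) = -150.53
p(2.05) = -28.20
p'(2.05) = -44.92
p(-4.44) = -2.90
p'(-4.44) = -47.12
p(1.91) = -22.28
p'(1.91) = -39.63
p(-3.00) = -36.00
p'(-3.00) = -3.00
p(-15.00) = 5040.00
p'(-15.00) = -1131.00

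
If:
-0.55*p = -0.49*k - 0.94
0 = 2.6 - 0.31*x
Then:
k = 1.12244897959184*p - 1.91836734693878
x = 8.39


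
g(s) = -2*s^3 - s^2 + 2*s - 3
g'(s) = -6*s^2 - 2*s + 2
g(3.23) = -74.37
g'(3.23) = -67.06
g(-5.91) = 363.10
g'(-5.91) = -195.75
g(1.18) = -5.32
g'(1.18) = -8.71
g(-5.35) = 263.94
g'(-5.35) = -159.04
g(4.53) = -200.38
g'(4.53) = -130.19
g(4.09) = -148.38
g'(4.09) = -106.55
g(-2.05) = 5.93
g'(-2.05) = -19.12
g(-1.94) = 3.96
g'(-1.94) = -16.70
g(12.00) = -3579.00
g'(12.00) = -886.00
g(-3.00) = 36.00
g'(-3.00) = -46.00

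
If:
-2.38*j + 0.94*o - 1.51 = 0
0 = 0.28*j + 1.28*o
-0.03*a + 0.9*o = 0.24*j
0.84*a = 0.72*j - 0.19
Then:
No Solution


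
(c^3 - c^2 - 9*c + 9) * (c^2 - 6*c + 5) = c^5 - 7*c^4 + 2*c^3 + 58*c^2 - 99*c + 45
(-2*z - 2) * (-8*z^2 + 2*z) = 16*z^3 + 12*z^2 - 4*z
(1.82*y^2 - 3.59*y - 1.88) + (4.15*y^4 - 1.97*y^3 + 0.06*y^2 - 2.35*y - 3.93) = 4.15*y^4 - 1.97*y^3 + 1.88*y^2 - 5.94*y - 5.81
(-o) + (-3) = -o - 3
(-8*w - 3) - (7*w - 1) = -15*w - 2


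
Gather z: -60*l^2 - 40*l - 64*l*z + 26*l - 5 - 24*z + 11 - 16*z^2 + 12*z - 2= -60*l^2 - 14*l - 16*z^2 + z*(-64*l - 12) + 4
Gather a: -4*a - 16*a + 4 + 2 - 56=-20*a - 50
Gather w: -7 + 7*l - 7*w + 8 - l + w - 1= 6*l - 6*w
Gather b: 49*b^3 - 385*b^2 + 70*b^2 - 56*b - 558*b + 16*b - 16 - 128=49*b^3 - 315*b^2 - 598*b - 144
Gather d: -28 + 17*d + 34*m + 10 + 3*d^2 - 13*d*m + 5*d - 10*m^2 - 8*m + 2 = 3*d^2 + d*(22 - 13*m) - 10*m^2 + 26*m - 16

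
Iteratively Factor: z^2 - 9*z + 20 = (z - 5)*(z - 4)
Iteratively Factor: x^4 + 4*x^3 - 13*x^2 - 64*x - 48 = (x + 3)*(x^3 + x^2 - 16*x - 16) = (x + 1)*(x + 3)*(x^2 - 16) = (x + 1)*(x + 3)*(x + 4)*(x - 4)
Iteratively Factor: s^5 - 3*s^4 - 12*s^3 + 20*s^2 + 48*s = (s - 4)*(s^4 + s^3 - 8*s^2 - 12*s) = (s - 4)*(s + 2)*(s^3 - s^2 - 6*s) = s*(s - 4)*(s + 2)*(s^2 - s - 6) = s*(s - 4)*(s + 2)^2*(s - 3)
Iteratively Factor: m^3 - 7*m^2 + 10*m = (m)*(m^2 - 7*m + 10) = m*(m - 2)*(m - 5)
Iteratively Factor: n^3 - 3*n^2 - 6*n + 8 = (n - 1)*(n^2 - 2*n - 8) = (n - 4)*(n - 1)*(n + 2)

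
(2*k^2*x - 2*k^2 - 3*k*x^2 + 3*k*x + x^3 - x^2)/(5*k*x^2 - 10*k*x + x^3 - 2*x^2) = (2*k^2*x - 2*k^2 - 3*k*x^2 + 3*k*x + x^3 - x^2)/(x*(5*k*x - 10*k + x^2 - 2*x))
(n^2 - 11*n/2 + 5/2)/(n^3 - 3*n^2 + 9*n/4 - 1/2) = 2*(n - 5)/(2*n^2 - 5*n + 2)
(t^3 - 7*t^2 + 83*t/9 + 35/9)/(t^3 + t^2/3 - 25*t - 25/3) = (t - 7/3)/(t + 5)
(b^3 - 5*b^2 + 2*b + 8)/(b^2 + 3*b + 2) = (b^2 - 6*b + 8)/(b + 2)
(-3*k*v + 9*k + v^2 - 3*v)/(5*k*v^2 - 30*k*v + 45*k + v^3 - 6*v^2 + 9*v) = (-3*k + v)/(5*k*v - 15*k + v^2 - 3*v)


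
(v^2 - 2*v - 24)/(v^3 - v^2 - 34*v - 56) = (v - 6)/(v^2 - 5*v - 14)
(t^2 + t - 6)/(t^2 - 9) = (t - 2)/(t - 3)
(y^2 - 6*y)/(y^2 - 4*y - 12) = y/(y + 2)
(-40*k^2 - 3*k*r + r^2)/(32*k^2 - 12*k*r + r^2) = (5*k + r)/(-4*k + r)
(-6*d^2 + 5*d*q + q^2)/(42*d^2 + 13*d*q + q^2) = (-d + q)/(7*d + q)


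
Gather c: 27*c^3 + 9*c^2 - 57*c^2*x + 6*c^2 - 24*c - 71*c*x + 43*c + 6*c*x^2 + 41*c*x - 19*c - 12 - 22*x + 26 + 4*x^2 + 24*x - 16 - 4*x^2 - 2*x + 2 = 27*c^3 + c^2*(15 - 57*x) + c*(6*x^2 - 30*x)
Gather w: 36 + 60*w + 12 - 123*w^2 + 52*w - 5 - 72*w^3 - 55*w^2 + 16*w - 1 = -72*w^3 - 178*w^2 + 128*w + 42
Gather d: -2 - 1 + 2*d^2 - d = 2*d^2 - d - 3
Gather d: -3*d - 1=-3*d - 1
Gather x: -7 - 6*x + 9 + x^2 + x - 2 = x^2 - 5*x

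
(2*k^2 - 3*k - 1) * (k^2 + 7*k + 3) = 2*k^4 + 11*k^3 - 16*k^2 - 16*k - 3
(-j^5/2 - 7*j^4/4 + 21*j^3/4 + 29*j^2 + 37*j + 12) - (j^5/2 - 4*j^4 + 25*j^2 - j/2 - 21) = -j^5 + 9*j^4/4 + 21*j^3/4 + 4*j^2 + 75*j/2 + 33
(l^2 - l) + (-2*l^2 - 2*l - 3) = -l^2 - 3*l - 3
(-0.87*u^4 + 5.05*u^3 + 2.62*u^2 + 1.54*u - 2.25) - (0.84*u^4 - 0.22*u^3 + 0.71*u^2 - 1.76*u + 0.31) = -1.71*u^4 + 5.27*u^3 + 1.91*u^2 + 3.3*u - 2.56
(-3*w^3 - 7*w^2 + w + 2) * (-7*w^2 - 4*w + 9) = 21*w^5 + 61*w^4 - 6*w^3 - 81*w^2 + w + 18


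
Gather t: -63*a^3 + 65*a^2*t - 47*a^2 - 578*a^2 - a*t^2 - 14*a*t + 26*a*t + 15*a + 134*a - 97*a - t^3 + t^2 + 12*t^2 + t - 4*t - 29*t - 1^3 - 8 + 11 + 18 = -63*a^3 - 625*a^2 + 52*a - t^3 + t^2*(13 - a) + t*(65*a^2 + 12*a - 32) + 20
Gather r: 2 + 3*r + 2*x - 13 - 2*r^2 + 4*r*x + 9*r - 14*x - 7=-2*r^2 + r*(4*x + 12) - 12*x - 18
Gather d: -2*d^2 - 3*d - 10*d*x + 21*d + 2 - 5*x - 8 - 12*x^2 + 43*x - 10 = -2*d^2 + d*(18 - 10*x) - 12*x^2 + 38*x - 16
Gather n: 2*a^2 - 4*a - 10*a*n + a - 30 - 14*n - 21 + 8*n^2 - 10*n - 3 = 2*a^2 - 3*a + 8*n^2 + n*(-10*a - 24) - 54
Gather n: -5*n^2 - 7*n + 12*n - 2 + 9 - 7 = -5*n^2 + 5*n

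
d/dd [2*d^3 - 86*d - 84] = 6*d^2 - 86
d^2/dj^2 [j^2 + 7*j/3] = 2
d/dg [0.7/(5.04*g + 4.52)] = -3.528/(5.04*g + 4.52)^2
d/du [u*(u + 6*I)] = 2*u + 6*I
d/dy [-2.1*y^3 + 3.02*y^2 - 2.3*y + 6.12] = -6.3*y^2 + 6.04*y - 2.3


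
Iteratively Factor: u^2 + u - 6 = (u + 3)*(u - 2)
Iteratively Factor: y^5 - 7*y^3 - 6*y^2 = (y)*(y^4 - 7*y^2 - 6*y) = y^2*(y^3 - 7*y - 6) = y^2*(y + 1)*(y^2 - y - 6) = y^2*(y - 3)*(y + 1)*(y + 2)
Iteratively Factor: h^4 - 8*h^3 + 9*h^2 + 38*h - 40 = (h - 5)*(h^3 - 3*h^2 - 6*h + 8) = (h - 5)*(h - 1)*(h^2 - 2*h - 8) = (h - 5)*(h - 4)*(h - 1)*(h + 2)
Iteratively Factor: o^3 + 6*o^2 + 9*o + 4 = (o + 4)*(o^2 + 2*o + 1) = (o + 1)*(o + 4)*(o + 1)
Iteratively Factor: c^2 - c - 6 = (c + 2)*(c - 3)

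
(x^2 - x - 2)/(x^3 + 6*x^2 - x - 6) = (x - 2)/(x^2 + 5*x - 6)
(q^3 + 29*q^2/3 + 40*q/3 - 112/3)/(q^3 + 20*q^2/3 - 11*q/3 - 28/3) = (q + 4)/(q + 1)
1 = 1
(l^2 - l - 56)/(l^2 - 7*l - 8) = (l + 7)/(l + 1)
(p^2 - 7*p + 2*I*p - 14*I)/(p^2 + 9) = (p^2 + p*(-7 + 2*I) - 14*I)/(p^2 + 9)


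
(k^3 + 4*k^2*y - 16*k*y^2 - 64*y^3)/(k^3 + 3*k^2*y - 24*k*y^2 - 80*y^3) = (-k + 4*y)/(-k + 5*y)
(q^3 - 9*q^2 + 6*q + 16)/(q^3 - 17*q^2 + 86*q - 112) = (q + 1)/(q - 7)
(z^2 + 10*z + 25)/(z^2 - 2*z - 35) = (z + 5)/(z - 7)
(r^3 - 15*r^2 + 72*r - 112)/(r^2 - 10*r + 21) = (r^2 - 8*r + 16)/(r - 3)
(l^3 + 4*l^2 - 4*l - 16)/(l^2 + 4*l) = l - 4/l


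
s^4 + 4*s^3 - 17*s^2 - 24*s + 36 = (s - 3)*(s - 1)*(s + 2)*(s + 6)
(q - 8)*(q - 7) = q^2 - 15*q + 56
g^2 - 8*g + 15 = (g - 5)*(g - 3)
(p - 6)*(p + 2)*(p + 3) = p^3 - p^2 - 24*p - 36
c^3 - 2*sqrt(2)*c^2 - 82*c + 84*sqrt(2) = (c - 7*sqrt(2))*(c - sqrt(2))*(c + 6*sqrt(2))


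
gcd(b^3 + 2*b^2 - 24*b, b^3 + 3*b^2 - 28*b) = b^2 - 4*b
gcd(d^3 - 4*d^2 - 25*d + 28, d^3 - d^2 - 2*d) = 1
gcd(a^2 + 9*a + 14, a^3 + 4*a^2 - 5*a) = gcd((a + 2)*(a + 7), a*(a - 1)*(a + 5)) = 1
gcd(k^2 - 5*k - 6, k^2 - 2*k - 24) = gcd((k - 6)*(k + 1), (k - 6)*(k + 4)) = k - 6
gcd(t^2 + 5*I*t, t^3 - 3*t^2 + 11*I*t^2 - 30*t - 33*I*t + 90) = t + 5*I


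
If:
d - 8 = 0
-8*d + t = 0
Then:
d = 8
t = 64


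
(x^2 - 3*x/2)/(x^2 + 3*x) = (x - 3/2)/(x + 3)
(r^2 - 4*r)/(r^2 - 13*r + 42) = r*(r - 4)/(r^2 - 13*r + 42)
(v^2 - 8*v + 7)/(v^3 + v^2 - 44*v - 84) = (v - 1)/(v^2 + 8*v + 12)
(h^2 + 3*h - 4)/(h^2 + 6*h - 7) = (h + 4)/(h + 7)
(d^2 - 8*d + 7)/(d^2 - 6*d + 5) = (d - 7)/(d - 5)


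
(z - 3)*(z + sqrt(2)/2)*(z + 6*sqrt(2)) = z^3 - 3*z^2 + 13*sqrt(2)*z^2/2 - 39*sqrt(2)*z/2 + 6*z - 18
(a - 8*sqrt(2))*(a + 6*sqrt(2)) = a^2 - 2*sqrt(2)*a - 96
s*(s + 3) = s^2 + 3*s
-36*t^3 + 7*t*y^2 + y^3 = (-2*t + y)*(3*t + y)*(6*t + y)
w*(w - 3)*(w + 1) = w^3 - 2*w^2 - 3*w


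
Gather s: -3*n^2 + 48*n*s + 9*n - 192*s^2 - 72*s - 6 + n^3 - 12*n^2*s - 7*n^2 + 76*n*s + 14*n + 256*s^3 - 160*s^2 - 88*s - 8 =n^3 - 10*n^2 + 23*n + 256*s^3 - 352*s^2 + s*(-12*n^2 + 124*n - 160) - 14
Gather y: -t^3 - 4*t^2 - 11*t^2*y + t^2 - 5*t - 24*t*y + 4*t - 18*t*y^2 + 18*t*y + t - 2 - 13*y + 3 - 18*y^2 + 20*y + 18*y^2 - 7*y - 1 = -t^3 - 3*t^2 - 18*t*y^2 + y*(-11*t^2 - 6*t)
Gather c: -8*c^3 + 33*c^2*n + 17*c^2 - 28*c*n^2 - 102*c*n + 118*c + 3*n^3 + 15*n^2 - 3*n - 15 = -8*c^3 + c^2*(33*n + 17) + c*(-28*n^2 - 102*n + 118) + 3*n^3 + 15*n^2 - 3*n - 15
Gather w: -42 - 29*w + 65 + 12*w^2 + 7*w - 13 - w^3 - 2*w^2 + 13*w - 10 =-w^3 + 10*w^2 - 9*w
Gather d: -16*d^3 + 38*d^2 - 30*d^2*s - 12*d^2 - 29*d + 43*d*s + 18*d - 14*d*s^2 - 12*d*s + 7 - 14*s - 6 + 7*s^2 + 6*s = -16*d^3 + d^2*(26 - 30*s) + d*(-14*s^2 + 31*s - 11) + 7*s^2 - 8*s + 1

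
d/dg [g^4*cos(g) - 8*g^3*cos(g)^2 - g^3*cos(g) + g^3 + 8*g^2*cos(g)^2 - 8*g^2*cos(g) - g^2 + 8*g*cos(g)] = -g^4*sin(g) + g^3*sin(g) + 8*g^3*sin(2*g) + 4*g^3*cos(g) + 8*g^2*sin(g) - 8*g^2*sin(2*g) - 24*g^2*cos(g)^2 - 3*g^2*cos(g) + 3*g^2 - 8*g*sin(g) + 16*g*cos(g)^2 - 16*g*cos(g) - 2*g + 8*cos(g)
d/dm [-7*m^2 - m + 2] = -14*m - 1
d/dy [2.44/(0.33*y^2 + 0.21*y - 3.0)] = (-1.6104*y - 0.5124)/(0.33*y^2 + 0.21*y - 3.0)^2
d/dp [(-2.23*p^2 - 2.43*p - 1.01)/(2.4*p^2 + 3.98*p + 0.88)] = (-3.0434*p^2 + 0.923200000000001*p + 1.8814)/(5.76*p^4 + 19.104*p^3 + 20.0644*p^2 + 7.0048*p + 0.7744)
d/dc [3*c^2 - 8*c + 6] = 6*c - 8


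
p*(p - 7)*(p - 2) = p^3 - 9*p^2 + 14*p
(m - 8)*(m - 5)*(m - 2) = m^3 - 15*m^2 + 66*m - 80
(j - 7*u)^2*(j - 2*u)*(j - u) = j^4 - 17*j^3*u + 93*j^2*u^2 - 175*j*u^3 + 98*u^4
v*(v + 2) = v^2 + 2*v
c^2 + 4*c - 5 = (c - 1)*(c + 5)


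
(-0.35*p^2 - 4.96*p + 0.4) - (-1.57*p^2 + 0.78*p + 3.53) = 1.22*p^2 - 5.74*p - 3.13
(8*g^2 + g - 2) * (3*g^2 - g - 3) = 24*g^4 - 5*g^3 - 31*g^2 - g + 6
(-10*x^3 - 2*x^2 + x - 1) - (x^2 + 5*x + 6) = -10*x^3 - 3*x^2 - 4*x - 7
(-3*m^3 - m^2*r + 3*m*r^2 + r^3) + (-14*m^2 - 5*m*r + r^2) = -3*m^3 - m^2*r - 14*m^2 + 3*m*r^2 - 5*m*r + r^3 + r^2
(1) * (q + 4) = q + 4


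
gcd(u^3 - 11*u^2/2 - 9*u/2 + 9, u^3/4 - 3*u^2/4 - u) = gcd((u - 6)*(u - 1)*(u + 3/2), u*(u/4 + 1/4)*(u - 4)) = 1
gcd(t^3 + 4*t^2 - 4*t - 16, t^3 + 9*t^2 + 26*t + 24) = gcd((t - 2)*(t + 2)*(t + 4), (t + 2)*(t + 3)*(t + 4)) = t^2 + 6*t + 8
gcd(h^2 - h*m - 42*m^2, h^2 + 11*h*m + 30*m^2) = h + 6*m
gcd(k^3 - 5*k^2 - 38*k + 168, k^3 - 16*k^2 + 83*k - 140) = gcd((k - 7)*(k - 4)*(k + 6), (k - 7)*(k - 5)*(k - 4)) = k^2 - 11*k + 28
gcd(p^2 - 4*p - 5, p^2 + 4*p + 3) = p + 1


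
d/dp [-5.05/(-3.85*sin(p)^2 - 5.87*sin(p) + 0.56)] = -(38.885*sin(p) + 29.6435)*cos(p)/(3.85*sin(p)^2 + 5.87*sin(p) - 0.56)^2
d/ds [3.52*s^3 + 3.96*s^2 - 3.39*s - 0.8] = 10.56*s^2 + 7.92*s - 3.39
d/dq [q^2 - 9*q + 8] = 2*q - 9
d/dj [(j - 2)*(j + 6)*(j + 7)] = 3*j^2 + 22*j + 16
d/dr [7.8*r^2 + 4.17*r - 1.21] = 15.6*r + 4.17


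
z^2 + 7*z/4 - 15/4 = (z - 5/4)*(z + 3)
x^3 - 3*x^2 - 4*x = x*(x - 4)*(x + 1)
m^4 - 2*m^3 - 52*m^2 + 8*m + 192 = (m - 8)*(m - 2)*(m + 2)*(m + 6)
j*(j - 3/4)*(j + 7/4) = j^3 + j^2 - 21*j/16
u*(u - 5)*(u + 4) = u^3 - u^2 - 20*u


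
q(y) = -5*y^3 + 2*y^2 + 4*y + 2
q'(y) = -15*y^2 + 4*y + 4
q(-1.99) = 41.36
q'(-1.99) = -63.36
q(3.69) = -207.22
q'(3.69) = -185.48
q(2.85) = -86.10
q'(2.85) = -106.44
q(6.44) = -1224.74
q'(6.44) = -592.34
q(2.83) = -83.99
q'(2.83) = -104.81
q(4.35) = -354.32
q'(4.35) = -262.44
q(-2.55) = 87.71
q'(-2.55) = -103.74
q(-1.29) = 10.90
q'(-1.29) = -26.12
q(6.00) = -982.00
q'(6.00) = -512.00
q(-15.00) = 17267.00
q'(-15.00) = -3431.00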